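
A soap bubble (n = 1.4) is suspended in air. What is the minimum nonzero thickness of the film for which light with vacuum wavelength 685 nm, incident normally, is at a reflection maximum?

122 nm

Ray reflecting at the top interface goes from n = 1.0 toward n = 1.4: a half-wave phase shift.
Bottom surface (1.4 → 1.0): reflection off a lower-index medium gives no phase shift.
The two reflections differ by half a wavelength.
With one net inversion, constructive interference in reflection requires 2 n t = (m + ½) λ.
Minimum at m = 0: t = λ / (4 n) = 685 / (4 × 1.4) = 122 nm.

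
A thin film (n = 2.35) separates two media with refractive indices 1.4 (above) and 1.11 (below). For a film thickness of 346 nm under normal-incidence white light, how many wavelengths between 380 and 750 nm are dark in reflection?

Ray reflecting at the top interface goes from n = 1.4 toward n = 2.35: a half-wave phase shift.
At the lower boundary (n = 2.35 to n = 1.11) the reflected ray undergoes no phase shift.
The two reflections differ by half a wavelength.
With one net inversion, destructive interference in reflection requires 2 n t = m λ.
λ = 2 n t / m = 1626 / m nm.
m=2: 813 nm (IR); m=3: 542 nm (visible); m=4: 407 nm (visible); m=5: 325 nm (UV).

2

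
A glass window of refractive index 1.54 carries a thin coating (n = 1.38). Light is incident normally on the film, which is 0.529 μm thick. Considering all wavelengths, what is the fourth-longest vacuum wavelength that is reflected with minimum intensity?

At the upper boundary (n = 1.0 to n = 1.38) the reflected ray undergoes a half-wave phase shift.
Bottom surface (1.38 → 1.54): reflection off a higher-index medium gives a half-wave phase shift.
Net: no relative phase inversion (both shifts match).
With no net inversion, destructive interference in reflection requires 2 n t = (m + ½) λ.
λ = 2 n t / (m + ½). The fourth-longest wavelength is m = 3: λ = 2 × 1.38 × 529 / 3.50 = 417 nm.

417 nm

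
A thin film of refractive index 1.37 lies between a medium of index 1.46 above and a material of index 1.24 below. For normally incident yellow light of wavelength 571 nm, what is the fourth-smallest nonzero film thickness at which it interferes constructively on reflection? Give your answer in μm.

Top surface (1.46 → 1.37): reflection off a lower-index medium gives no phase shift.
Ray reflecting at the bottom interface goes from n = 1.37 toward n = 1.24: no phase shift.
The two reflections carry the same phase change, so no net offset.
So the condition for constructive reflection is 2 n t = m λ.
The fourth-smallest nonzero thickness corresponds to m = 4: t = m λ / (2 n) = 4.00 × 571 / (2 × 1.37) = 834 nm.

0.834 μm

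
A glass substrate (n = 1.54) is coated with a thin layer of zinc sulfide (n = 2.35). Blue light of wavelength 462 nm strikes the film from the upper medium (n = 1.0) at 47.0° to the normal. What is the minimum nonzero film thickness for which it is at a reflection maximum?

51.7 nm

Ray reflecting at the top interface goes from n = 1.0 toward n = 2.35: a half-wave phase shift.
Ray reflecting at the bottom interface goes from n = 2.35 toward n = 1.54: no phase shift.
Exactly one π shift → a net half-wave offset.
So the condition for constructive reflection is 2 n t cos θ_r = (m + ½) λ.
Snell's law: 1.0 sin 47.0° = 2.35 sin θ_r → sin θ_r = 0.311, cos θ_r = 0.950.
Minimum at m = 0: t = λ / (4 n cos θ_r) = 462 / (4 × 2.35 × 0.950) = 51.7 nm.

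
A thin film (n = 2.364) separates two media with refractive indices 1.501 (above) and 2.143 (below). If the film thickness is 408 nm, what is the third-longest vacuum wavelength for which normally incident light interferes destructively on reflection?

At the upper boundary (n = 1.501 to n = 2.364) the reflected ray undergoes a half-wave phase shift.
Bottom surface (2.364 → 2.143): reflection off a lower-index medium gives no phase shift.
Net: one phase inversion between the two reflected rays.
For dark reflection here: 2 n t = m λ.
λ = 2 n t / m. The third-longest wavelength is m = 3: λ = 2 × 2.364 × 408 / 3.00 = 643 nm.

643 nm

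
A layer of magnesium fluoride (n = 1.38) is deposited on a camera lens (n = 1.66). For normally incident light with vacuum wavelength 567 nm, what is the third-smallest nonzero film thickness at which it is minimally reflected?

514 nm

Top surface (1.0 → 1.38): reflection off a higher-index medium gives a half-wave phase shift.
Ray reflecting at the bottom interface goes from n = 1.38 toward n = 1.66: a half-wave phase shift.
Net: no relative phase inversion (both shifts match).
With no net inversion, destructive interference in reflection requires 2 n t = (m + ½) λ.
The third-smallest nonzero thickness corresponds to m = 2: t = (m + ½) λ / (2 n) = 2.50 × 567 / (2 × 1.38) = 514 nm.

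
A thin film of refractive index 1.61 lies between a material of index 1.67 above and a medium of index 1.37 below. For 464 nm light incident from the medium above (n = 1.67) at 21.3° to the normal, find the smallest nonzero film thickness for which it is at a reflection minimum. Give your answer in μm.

0.0778 μm

Top surface (1.67 → 1.61): reflection off a lower-index medium gives no phase shift.
At the lower boundary (n = 1.61 to n = 1.37) the reflected ray undergoes no phase shift.
Zero or two π shifts → no net half-wave offset.
So the condition for destructive reflection is 2 n t cos θ_r = (m + ½) λ.
Snell's law: 1.67 sin 21.3° = 1.61 sin θ_r → sin θ_r = 0.377, cos θ_r = 0.926.
Minimum at m = 0: t = λ / (4 n cos θ_r) = 464 / (4 × 1.61 × 0.926) = 77.8 nm.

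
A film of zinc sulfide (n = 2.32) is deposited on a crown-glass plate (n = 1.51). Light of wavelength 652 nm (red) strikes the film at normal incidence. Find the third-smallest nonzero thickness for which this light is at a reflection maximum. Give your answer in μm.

Ray reflecting at the top interface goes from n = 1.0 toward n = 2.32: a half-wave phase shift.
At the lower boundary (n = 2.32 to n = 1.51) the reflected ray undergoes no phase shift.
Net: one phase inversion between the two reflected rays.
So the condition for constructive reflection is 2 n t = (m + ½) λ.
The third-smallest nonzero thickness corresponds to m = 2: t = (m + ½) λ / (2 n) = 2.50 × 652 / (2 × 2.32) = 351 nm.

0.351 μm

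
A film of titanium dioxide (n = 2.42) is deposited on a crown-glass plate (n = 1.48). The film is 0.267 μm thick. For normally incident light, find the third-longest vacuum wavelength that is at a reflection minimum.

Ray reflecting at the top interface goes from n = 1.0 toward n = 2.42: a half-wave phase shift.
Ray reflecting at the bottom interface goes from n = 2.42 toward n = 1.48: no phase shift.
Net: one phase inversion between the two reflected rays.
With one net inversion, destructive interference in reflection requires 2 n t = m λ.
λ = 2 n t / m. The third-longest wavelength is m = 3: λ = 2 × 2.42 × 267 / 3.00 = 431 nm.

431 nm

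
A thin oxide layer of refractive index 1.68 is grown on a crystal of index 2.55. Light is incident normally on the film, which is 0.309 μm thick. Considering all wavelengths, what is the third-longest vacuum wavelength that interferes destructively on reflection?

415 nm

At the upper boundary (n = 1.0 to n = 1.68) the reflected ray undergoes a half-wave phase shift.
Ray reflecting at the bottom interface goes from n = 1.68 toward n = 2.55: a half-wave phase shift.
The two reflections carry the same phase change, so no net offset.
For dark reflection here: 2 n t = (m + ½) λ.
λ = 2 n t / (m + ½). The third-longest wavelength is m = 2: λ = 2 × 1.68 × 309 / 2.50 = 415 nm.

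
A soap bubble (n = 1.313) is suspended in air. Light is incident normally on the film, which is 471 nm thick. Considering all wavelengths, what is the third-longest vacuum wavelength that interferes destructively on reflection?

At the upper boundary (n = 1.0 to n = 1.313) the reflected ray undergoes a half-wave phase shift.
At the lower boundary (n = 1.313 to n = 1.0) the reflected ray undergoes no phase shift.
Net: one phase inversion between the two reflected rays.
So the condition for destructive reflection is 2 n t = m λ.
λ = 2 n t / m. The third-longest wavelength is m = 3: λ = 2 × 1.313 × 471 / 3.00 = 412 nm.

412 nm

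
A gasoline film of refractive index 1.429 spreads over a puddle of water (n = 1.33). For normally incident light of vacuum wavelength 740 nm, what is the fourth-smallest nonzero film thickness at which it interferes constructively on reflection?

906 nm

Top surface (1.0 → 1.429): reflection off a higher-index medium gives a half-wave phase shift.
Bottom surface (1.429 → 1.33): reflection off a lower-index medium gives no phase shift.
The two reflections differ by half a wavelength.
For strong reflection here: 2 n t = (m + ½) λ.
The fourth-smallest nonzero thickness corresponds to m = 3: t = (m + ½) λ / (2 n) = 3.50 × 740 / (2 × 1.429) = 906 nm.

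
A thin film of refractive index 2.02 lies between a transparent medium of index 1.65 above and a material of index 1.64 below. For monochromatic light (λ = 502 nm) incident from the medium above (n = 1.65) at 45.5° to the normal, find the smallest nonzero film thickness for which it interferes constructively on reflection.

76.4 nm

Ray reflecting at the top interface goes from n = 1.65 toward n = 2.02: a half-wave phase shift.
At the lower boundary (n = 2.02 to n = 1.64) the reflected ray undergoes no phase shift.
The two reflections differ by half a wavelength.
With one net inversion, constructive interference in reflection requires 2 n t cos θ_r = (m + ½) λ.
Snell's law: 1.65 sin 45.5° = 2.02 sin θ_r → sin θ_r = 0.583, cos θ_r = 0.813.
Minimum at m = 0: t = λ / (4 n cos θ_r) = 502 / (4 × 2.02 × 0.813) = 76.4 nm.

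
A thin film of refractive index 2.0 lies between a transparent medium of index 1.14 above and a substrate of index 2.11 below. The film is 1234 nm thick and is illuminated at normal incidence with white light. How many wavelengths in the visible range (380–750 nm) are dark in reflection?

Ray reflecting at the top interface goes from n = 1.14 toward n = 2.0: a half-wave phase shift.
Bottom surface (2.0 → 2.11): reflection off a higher-index medium gives a half-wave phase shift.
The two reflections carry the same phase change, so no net offset.
With no net inversion, destructive interference in reflection requires 2 n t = (m + ½) λ.
λ = 2 n t / (m + ½) = 4936 / (m + ½) nm.
m=6: 759 nm (IR); m=7: 658 nm (visible); m=8: 581 nm (visible); m=9: 520 nm (visible); m=10: 470 nm (visible); m=11: 429 nm (visible); m=12: 395 nm (visible); m=13: 366 nm (UV).

6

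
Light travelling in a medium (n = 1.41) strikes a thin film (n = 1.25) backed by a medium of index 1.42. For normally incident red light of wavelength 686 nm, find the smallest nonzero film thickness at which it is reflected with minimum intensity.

274 nm

Top surface (1.41 → 1.25): reflection off a lower-index medium gives no phase shift.
Bottom surface (1.25 → 1.42): reflection off a higher-index medium gives a half-wave phase shift.
Exactly one π shift → a net half-wave offset.
For weak reflection here: 2 n t = m λ.
Minimum nonzero at m = 1: t = λ / (2 n) = 686 / (2 × 1.25) = 274 nm.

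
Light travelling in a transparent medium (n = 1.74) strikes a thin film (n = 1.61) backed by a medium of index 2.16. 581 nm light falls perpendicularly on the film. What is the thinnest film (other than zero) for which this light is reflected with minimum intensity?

180 nm

Top surface (1.74 → 1.61): reflection off a lower-index medium gives no phase shift.
Bottom surface (1.61 → 2.16): reflection off a higher-index medium gives a half-wave phase shift.
The two reflections differ by half a wavelength.
So the condition for destructive reflection is 2 n t = m λ.
Minimum nonzero at m = 1: t = λ / (2 n) = 581 / (2 × 1.61) = 180 nm.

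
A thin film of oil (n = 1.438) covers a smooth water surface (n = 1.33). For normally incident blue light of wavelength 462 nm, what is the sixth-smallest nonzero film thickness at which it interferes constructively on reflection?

Ray reflecting at the top interface goes from n = 1.0 toward n = 1.438: a half-wave phase shift.
At the lower boundary (n = 1.438 to n = 1.33) the reflected ray undergoes no phase shift.
Net: one phase inversion between the two reflected rays.
For maximum reflection here: 2 n t = (m + ½) λ.
The sixth-smallest nonzero thickness corresponds to m = 5: t = (m + ½) λ / (2 n) = 5.50 × 462 / (2 × 1.438) = 884 nm.

884 nm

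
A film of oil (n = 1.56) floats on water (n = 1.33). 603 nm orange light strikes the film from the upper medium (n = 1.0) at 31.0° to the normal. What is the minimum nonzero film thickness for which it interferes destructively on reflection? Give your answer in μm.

0.205 μm

At the upper boundary (n = 1.0 to n = 1.56) the reflected ray undergoes a half-wave phase shift.
Ray reflecting at the bottom interface goes from n = 1.56 toward n = 1.33: no phase shift.
Net: one phase inversion between the two reflected rays.
For dark reflection here: 2 n t cos θ_r = m λ.
Snell's law: 1.0 sin 31.0° = 1.56 sin θ_r → sin θ_r = 0.330, cos θ_r = 0.944.
Minimum nonzero at m = 1: t = λ / (2 n cos θ_r) = 603 / (2 × 1.56 × 0.944) = 205 nm.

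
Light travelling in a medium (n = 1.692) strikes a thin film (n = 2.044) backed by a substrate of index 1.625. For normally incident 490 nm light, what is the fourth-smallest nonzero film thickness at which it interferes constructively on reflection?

Top surface (1.692 → 2.044): reflection off a higher-index medium gives a half-wave phase shift.
At the lower boundary (n = 2.044 to n = 1.625) the reflected ray undergoes no phase shift.
The two reflections differ by half a wavelength.
So the condition for constructive reflection is 2 n t = (m + ½) λ.
The fourth-smallest nonzero thickness corresponds to m = 3: t = (m + ½) λ / (2 n) = 3.50 × 490 / (2 × 2.044) = 420 nm.

420 nm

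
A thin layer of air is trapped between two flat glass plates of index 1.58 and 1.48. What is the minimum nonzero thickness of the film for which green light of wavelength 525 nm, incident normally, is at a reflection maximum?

Top surface (1.58 → 1.0): reflection off a lower-index medium gives no phase shift.
At the lower boundary (n = 1.0 to n = 1.48) the reflected ray undergoes a half-wave phase shift.
The two reflections differ by half a wavelength.
With one net inversion, constructive interference in reflection requires 2 n t = (m + ½) λ.
Minimum at m = 0: t = λ / (4 n) = 525 / (4 × 1.0) = 131 nm.

131 nm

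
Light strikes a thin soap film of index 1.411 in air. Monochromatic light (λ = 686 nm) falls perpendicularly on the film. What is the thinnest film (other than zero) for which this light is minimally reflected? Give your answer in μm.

0.243 μm

At the upper boundary (n = 1.0 to n = 1.411) the reflected ray undergoes a half-wave phase shift.
At the lower boundary (n = 1.411 to n = 1.0) the reflected ray undergoes no phase shift.
Net: one phase inversion between the two reflected rays.
With one net inversion, destructive interference in reflection requires 2 n t = m λ.
Minimum nonzero at m = 1: t = λ / (2 n) = 686 / (2 × 1.411) = 243 nm.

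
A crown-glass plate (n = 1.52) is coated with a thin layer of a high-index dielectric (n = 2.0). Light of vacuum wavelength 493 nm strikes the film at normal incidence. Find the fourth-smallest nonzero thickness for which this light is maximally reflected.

431 nm

Ray reflecting at the top interface goes from n = 1.0 toward n = 2.0: a half-wave phase shift.
At the lower boundary (n = 2.0 to n = 1.52) the reflected ray undergoes no phase shift.
Net: one phase inversion between the two reflected rays.
So the condition for constructive reflection is 2 n t = (m + ½) λ.
The fourth-smallest nonzero thickness corresponds to m = 3: t = (m + ½) λ / (2 n) = 3.50 × 493 / (2 × 2.0) = 431 nm.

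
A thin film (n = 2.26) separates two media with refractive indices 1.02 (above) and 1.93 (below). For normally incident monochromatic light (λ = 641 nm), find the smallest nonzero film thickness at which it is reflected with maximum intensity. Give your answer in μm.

0.0709 μm

Top surface (1.02 → 2.26): reflection off a higher-index medium gives a half-wave phase shift.
Bottom surface (2.26 → 1.93): reflection off a lower-index medium gives no phase shift.
Net: one phase inversion between the two reflected rays.
So the condition for constructive reflection is 2 n t = (m + ½) λ.
Minimum at m = 0: t = λ / (4 n) = 641 / (4 × 2.26) = 70.9 nm.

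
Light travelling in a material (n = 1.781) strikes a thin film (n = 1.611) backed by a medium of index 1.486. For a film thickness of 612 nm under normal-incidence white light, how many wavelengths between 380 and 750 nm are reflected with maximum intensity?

At the upper boundary (n = 1.781 to n = 1.611) the reflected ray undergoes no phase shift.
Bottom surface (1.611 → 1.486): reflection off a lower-index medium gives no phase shift.
Net: no relative phase inversion (both shifts match).
For bright reflection here: 2 n t = m λ.
λ = 2 n t / m = 1972 / m nm.
m=2: 986 nm (IR); m=3: 657 nm (visible); m=4: 493 nm (visible); m=5: 394 nm (visible); m=6: 329 nm (UV).

3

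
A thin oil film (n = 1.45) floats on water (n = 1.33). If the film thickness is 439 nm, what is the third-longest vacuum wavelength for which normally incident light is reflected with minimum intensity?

424 nm

Ray reflecting at the top interface goes from n = 1.0 toward n = 1.45: a half-wave phase shift.
At the lower boundary (n = 1.45 to n = 1.33) the reflected ray undergoes no phase shift.
Exactly one π shift → a net half-wave offset.
So the condition for destructive reflection is 2 n t = m λ.
λ = 2 n t / m. The third-longest wavelength is m = 3: λ = 2 × 1.45 × 439 / 3.00 = 424 nm.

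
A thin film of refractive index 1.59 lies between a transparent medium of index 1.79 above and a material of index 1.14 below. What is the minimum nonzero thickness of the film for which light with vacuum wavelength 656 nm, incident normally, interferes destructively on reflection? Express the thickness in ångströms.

1031 Å

Ray reflecting at the top interface goes from n = 1.79 toward n = 1.59: no phase shift.
At the lower boundary (n = 1.59 to n = 1.14) the reflected ray undergoes no phase shift.
Net: no relative phase inversion (both shifts match).
For minimum reflection here: 2 n t = (m + ½) λ.
Minimum at m = 0: t = λ / (4 n) = 656 / (4 × 1.59) = 103 nm.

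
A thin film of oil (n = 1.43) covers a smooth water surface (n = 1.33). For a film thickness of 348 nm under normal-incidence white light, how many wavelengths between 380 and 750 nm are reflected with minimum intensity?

At the upper boundary (n = 1.0 to n = 1.43) the reflected ray undergoes a half-wave phase shift.
Bottom surface (1.43 → 1.33): reflection off a lower-index medium gives no phase shift.
Net: one phase inversion between the two reflected rays.
For dark reflection here: 2 n t = m λ.
λ = 2 n t / m = 995 / m nm.
m=1: 995 nm (IR); m=2: 498 nm (visible); m=3: 332 nm (UV).

1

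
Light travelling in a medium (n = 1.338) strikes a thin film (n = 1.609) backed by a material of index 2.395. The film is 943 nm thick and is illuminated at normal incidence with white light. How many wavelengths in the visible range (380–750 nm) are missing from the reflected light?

At the upper boundary (n = 1.338 to n = 1.609) the reflected ray undergoes a half-wave phase shift.
At the lower boundary (n = 1.609 to n = 2.395) the reflected ray undergoes a half-wave phase shift.
Net: no relative phase inversion (both shifts match).
With no net inversion, destructive interference in reflection requires 2 n t = (m + ½) λ.
λ = 2 n t / (m + ½) = 3035 / (m + ½) nm.
m=3: 867 nm (IR); m=4: 674 nm (visible); m=5: 552 nm (visible); m=6: 467 nm (visible); m=7: 405 nm (visible); m=8: 357 nm (UV).

4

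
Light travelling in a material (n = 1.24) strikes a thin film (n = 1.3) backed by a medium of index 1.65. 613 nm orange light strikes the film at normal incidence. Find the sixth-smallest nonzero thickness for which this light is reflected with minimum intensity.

At the upper boundary (n = 1.24 to n = 1.3) the reflected ray undergoes a half-wave phase shift.
At the lower boundary (n = 1.3 to n = 1.65) the reflected ray undergoes a half-wave phase shift.
Net: no relative phase inversion (both shifts match).
So the condition for destructive reflection is 2 n t = (m + ½) λ.
The sixth-smallest nonzero thickness corresponds to m = 5: t = (m + ½) λ / (2 n) = 5.50 × 613 / (2 × 1.3) = 1297 nm.

1297 nm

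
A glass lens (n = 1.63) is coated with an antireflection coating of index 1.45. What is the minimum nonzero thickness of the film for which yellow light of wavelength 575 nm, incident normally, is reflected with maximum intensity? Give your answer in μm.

0.198 μm

Ray reflecting at the top interface goes from n = 1.0 toward n = 1.45: a half-wave phase shift.
Ray reflecting at the bottom interface goes from n = 1.45 toward n = 1.63: a half-wave phase shift.
Zero or two π shifts → no net half-wave offset.
With no net inversion, constructive interference in reflection requires 2 n t = m λ.
Minimum nonzero at m = 1: t = λ / (2 n) = 575 / (2 × 1.45) = 198 nm.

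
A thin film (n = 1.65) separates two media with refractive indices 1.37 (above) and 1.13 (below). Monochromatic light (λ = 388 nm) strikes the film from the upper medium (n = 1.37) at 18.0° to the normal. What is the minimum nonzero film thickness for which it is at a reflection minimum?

122 nm

Top surface (1.37 → 1.65): reflection off a higher-index medium gives a half-wave phase shift.
Ray reflecting at the bottom interface goes from n = 1.65 toward n = 1.13: no phase shift.
Exactly one π shift → a net half-wave offset.
So the condition for destructive reflection is 2 n t cos θ_r = m λ.
Snell's law: 1.37 sin 18.0° = 1.65 sin θ_r → sin θ_r = 0.257, cos θ_r = 0.967.
Minimum nonzero at m = 1: t = λ / (2 n cos θ_r) = 388 / (2 × 1.65 × 0.967) = 122 nm.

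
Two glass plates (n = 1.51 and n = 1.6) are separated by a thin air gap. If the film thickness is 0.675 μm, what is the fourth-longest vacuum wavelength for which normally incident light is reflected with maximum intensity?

386 nm

Top surface (1.51 → 1.0): reflection off a lower-index medium gives no phase shift.
Ray reflecting at the bottom interface goes from n = 1.0 toward n = 1.6: a half-wave phase shift.
Exactly one π shift → a net half-wave offset.
So the condition for constructive reflection is 2 n t = (m + ½) λ.
λ = 2 n t / (m + ½). The fourth-longest wavelength is m = 3: λ = 2 × 1.0 × 675 / 3.50 = 386 nm.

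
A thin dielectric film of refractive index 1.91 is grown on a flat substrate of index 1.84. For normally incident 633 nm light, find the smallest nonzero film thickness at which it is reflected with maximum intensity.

Top surface (1.0 → 1.91): reflection off a higher-index medium gives a half-wave phase shift.
At the lower boundary (n = 1.91 to n = 1.84) the reflected ray undergoes no phase shift.
Exactly one π shift → a net half-wave offset.
So the condition for constructive reflection is 2 n t = (m + ½) λ.
Minimum at m = 0: t = λ / (4 n) = 633 / (4 × 1.91) = 82.9 nm.

82.9 nm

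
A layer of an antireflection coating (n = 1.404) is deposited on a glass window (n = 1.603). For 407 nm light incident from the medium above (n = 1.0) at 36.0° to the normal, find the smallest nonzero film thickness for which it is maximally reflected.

Top surface (1.0 → 1.404): reflection off a higher-index medium gives a half-wave phase shift.
Ray reflecting at the bottom interface goes from n = 1.404 toward n = 1.603: a half-wave phase shift.
Net: no relative phase inversion (both shifts match).
So the condition for constructive reflection is 2 n t cos θ_r = m λ.
Snell's law: 1.0 sin 36.0° = 1.404 sin θ_r → sin θ_r = 0.419, cos θ_r = 0.908.
Minimum nonzero at m = 1: t = λ / (2 n cos θ_r) = 407 / (2 × 1.404 × 0.908) = 160 nm.

160 nm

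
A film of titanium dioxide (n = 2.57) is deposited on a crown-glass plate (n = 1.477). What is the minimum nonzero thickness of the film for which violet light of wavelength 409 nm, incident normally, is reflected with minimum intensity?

79.6 nm

Top surface (1.0 → 2.57): reflection off a higher-index medium gives a half-wave phase shift.
At the lower boundary (n = 2.57 to n = 1.477) the reflected ray undergoes no phase shift.
The two reflections differ by half a wavelength.
So the condition for destructive reflection is 2 n t = m λ.
Minimum nonzero at m = 1: t = λ / (2 n) = 409 / (2 × 2.57) = 79.6 nm.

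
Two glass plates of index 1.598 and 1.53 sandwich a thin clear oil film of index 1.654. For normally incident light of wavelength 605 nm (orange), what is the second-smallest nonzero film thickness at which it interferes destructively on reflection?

366 nm

At the upper boundary (n = 1.598 to n = 1.654) the reflected ray undergoes a half-wave phase shift.
Ray reflecting at the bottom interface goes from n = 1.654 toward n = 1.53: no phase shift.
The two reflections differ by half a wavelength.
With one net inversion, destructive interference in reflection requires 2 n t = m λ.
The second-smallest nonzero thickness corresponds to m = 2: t = m λ / (2 n) = 2.00 × 605 / (2 × 1.654) = 366 nm.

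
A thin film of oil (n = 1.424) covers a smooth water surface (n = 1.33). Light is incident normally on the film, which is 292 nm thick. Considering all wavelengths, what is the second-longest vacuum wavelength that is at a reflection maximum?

554 nm

Top surface (1.0 → 1.424): reflection off a higher-index medium gives a half-wave phase shift.
At the lower boundary (n = 1.424 to n = 1.33) the reflected ray undergoes no phase shift.
Exactly one π shift → a net half-wave offset.
For bright reflection here: 2 n t = (m + ½) λ.
λ = 2 n t / (m + ½). The second-longest wavelength is m = 1: λ = 2 × 1.424 × 292 / 1.50 = 554 nm.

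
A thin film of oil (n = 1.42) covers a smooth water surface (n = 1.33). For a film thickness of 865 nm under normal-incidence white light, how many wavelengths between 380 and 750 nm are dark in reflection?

3

Top surface (1.0 → 1.42): reflection off a higher-index medium gives a half-wave phase shift.
Ray reflecting at the bottom interface goes from n = 1.42 toward n = 1.33: no phase shift.
Exactly one π shift → a net half-wave offset.
For dark reflection here: 2 n t = m λ.
λ = 2 n t / m = 2457 / m nm.
m=3: 819 nm (IR); m=4: 614 nm (visible); m=5: 491 nm (visible); m=6: 409 nm (visible); m=7: 351 nm (UV).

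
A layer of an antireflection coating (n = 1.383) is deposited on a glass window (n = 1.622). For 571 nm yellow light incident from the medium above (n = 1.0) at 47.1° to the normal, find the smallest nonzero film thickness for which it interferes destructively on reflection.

Top surface (1.0 → 1.383): reflection off a higher-index medium gives a half-wave phase shift.
Ray reflecting at the bottom interface goes from n = 1.383 toward n = 1.622: a half-wave phase shift.
The two reflections carry the same phase change, so no net offset.
For minimum reflection here: 2 n t cos θ_r = (m + ½) λ.
Snell's law: 1.0 sin 47.1° = 1.383 sin θ_r → sin θ_r = 0.530, cos θ_r = 0.848.
Minimum at m = 0: t = λ / (4 n cos θ_r) = 571 / (4 × 1.383 × 0.848) = 122 nm.

122 nm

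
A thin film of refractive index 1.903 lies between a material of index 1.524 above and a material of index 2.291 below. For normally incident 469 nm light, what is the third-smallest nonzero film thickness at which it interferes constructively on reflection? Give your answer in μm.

At the upper boundary (n = 1.524 to n = 1.903) the reflected ray undergoes a half-wave phase shift.
Bottom surface (1.903 → 2.291): reflection off a higher-index medium gives a half-wave phase shift.
Net: no relative phase inversion (both shifts match).
For strong reflection here: 2 n t = m λ.
The third-smallest nonzero thickness corresponds to m = 3: t = m λ / (2 n) = 3.00 × 469 / (2 × 1.903) = 370 nm.

0.370 μm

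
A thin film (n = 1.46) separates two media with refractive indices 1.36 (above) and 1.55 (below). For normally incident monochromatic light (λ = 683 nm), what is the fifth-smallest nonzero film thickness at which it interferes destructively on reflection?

1053 nm

At the upper boundary (n = 1.36 to n = 1.46) the reflected ray undergoes a half-wave phase shift.
At the lower boundary (n = 1.46 to n = 1.55) the reflected ray undergoes a half-wave phase shift.
The two reflections carry the same phase change, so no net offset.
So the condition for destructive reflection is 2 n t = (m + ½) λ.
The fifth-smallest nonzero thickness corresponds to m = 4: t = (m + ½) λ / (2 n) = 4.50 × 683 / (2 × 1.46) = 1053 nm.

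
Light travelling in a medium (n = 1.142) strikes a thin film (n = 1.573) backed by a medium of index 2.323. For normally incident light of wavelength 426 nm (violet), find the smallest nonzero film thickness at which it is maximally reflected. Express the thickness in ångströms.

1354 Å

At the upper boundary (n = 1.142 to n = 1.573) the reflected ray undergoes a half-wave phase shift.
Ray reflecting at the bottom interface goes from n = 1.573 toward n = 2.323: a half-wave phase shift.
The two reflections carry the same phase change, so no net offset.
With no net inversion, constructive interference in reflection requires 2 n t = m λ.
Minimum nonzero at m = 1: t = λ / (2 n) = 426 / (2 × 1.573) = 135 nm.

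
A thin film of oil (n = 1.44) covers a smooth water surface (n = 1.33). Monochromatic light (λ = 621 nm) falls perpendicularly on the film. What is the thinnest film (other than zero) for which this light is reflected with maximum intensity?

108 nm

Top surface (1.0 → 1.44): reflection off a higher-index medium gives a half-wave phase shift.
Ray reflecting at the bottom interface goes from n = 1.44 toward n = 1.33: no phase shift.
Net: one phase inversion between the two reflected rays.
With one net inversion, constructive interference in reflection requires 2 n t = (m + ½) λ.
Minimum at m = 0: t = λ / (4 n) = 621 / (4 × 1.44) = 108 nm.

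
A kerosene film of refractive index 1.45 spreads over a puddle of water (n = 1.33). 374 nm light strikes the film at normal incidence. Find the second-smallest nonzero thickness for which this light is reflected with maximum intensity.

Top surface (1.0 → 1.45): reflection off a higher-index medium gives a half-wave phase shift.
Bottom surface (1.45 → 1.33): reflection off a lower-index medium gives no phase shift.
The two reflections differ by half a wavelength.
So the condition for constructive reflection is 2 n t = (m + ½) λ.
The second-smallest nonzero thickness corresponds to m = 1: t = (m + ½) λ / (2 n) = 1.50 × 374 / (2 × 1.45) = 193 nm.

193 nm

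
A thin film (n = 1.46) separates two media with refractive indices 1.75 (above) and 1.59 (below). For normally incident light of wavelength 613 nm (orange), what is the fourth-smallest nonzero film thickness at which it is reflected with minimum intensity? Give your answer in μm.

Ray reflecting at the top interface goes from n = 1.75 toward n = 1.46: no phase shift.
Bottom surface (1.46 → 1.59): reflection off a higher-index medium gives a half-wave phase shift.
Net: one phase inversion between the two reflected rays.
So the condition for destructive reflection is 2 n t = m λ.
The fourth-smallest nonzero thickness corresponds to m = 4: t = m λ / (2 n) = 4.00 × 613 / (2 × 1.46) = 840 nm.

0.840 μm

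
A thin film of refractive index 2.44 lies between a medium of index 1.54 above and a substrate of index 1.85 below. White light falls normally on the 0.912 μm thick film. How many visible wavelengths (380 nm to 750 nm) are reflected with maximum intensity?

6

At the upper boundary (n = 1.54 to n = 2.44) the reflected ray undergoes a half-wave phase shift.
Bottom surface (2.44 → 1.85): reflection off a lower-index medium gives no phase shift.
The two reflections differ by half a wavelength.
With one net inversion, constructive interference in reflection requires 2 n t = (m + ½) λ.
λ = 2 n t / (m + ½) = 4451 / (m + ½) nm.
m=5: 809 nm (IR); m=6: 685 nm (visible); m=7: 593 nm (visible); m=8: 524 nm (visible); m=9: 468 nm (visible); m=10: 424 nm (visible); m=11: 387 nm (visible); m=12: 356 nm (UV).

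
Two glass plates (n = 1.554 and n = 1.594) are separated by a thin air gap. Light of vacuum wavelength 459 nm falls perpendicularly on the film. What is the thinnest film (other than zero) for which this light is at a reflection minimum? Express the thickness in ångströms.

Ray reflecting at the top interface goes from n = 1.554 toward n = 1.0: no phase shift.
Bottom surface (1.0 → 1.594): reflection off a higher-index medium gives a half-wave phase shift.
Net: one phase inversion between the two reflected rays.
With one net inversion, destructive interference in reflection requires 2 n t = m λ.
Minimum nonzero at m = 1: t = λ / (2 n) = 459 / (2 × 1.0) = 230 nm.

2295 Å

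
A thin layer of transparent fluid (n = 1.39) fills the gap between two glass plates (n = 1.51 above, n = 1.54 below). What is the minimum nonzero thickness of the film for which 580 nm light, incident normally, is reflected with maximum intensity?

104 nm

At the upper boundary (n = 1.51 to n = 1.39) the reflected ray undergoes no phase shift.
Ray reflecting at the bottom interface goes from n = 1.39 toward n = 1.54: a half-wave phase shift.
The two reflections differ by half a wavelength.
For strong reflection here: 2 n t = (m + ½) λ.
Minimum at m = 0: t = λ / (4 n) = 580 / (4 × 1.39) = 104 nm.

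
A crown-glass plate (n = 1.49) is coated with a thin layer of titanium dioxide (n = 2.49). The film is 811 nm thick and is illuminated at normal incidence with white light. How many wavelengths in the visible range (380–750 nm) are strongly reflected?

Top surface (1.0 → 2.49): reflection off a higher-index medium gives a half-wave phase shift.
Ray reflecting at the bottom interface goes from n = 2.49 toward n = 1.49: no phase shift.
The two reflections differ by half a wavelength.
For maximum reflection here: 2 n t = (m + ½) λ.
λ = 2 n t / (m + ½) = 4039 / (m + ½) nm.
m=4: 898 nm (IR); m=5: 734 nm (visible); m=6: 621 nm (visible); m=7: 539 nm (visible); m=8: 475 nm (visible); m=9: 425 nm (visible); m=10: 385 nm (visible); m=11: 351 nm (UV).

6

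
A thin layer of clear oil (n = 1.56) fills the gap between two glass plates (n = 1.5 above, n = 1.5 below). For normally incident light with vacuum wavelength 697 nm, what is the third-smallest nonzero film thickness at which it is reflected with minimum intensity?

At the upper boundary (n = 1.5 to n = 1.56) the reflected ray undergoes a half-wave phase shift.
Ray reflecting at the bottom interface goes from n = 1.56 toward n = 1.5: no phase shift.
Net: one phase inversion between the two reflected rays.
With one net inversion, destructive interference in reflection requires 2 n t = m λ.
The third-smallest nonzero thickness corresponds to m = 3: t = m λ / (2 n) = 3.00 × 697 / (2 × 1.56) = 670 nm.

670 nm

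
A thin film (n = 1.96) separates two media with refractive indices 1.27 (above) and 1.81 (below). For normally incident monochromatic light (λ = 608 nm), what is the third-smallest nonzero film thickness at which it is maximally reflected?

388 nm

Top surface (1.27 → 1.96): reflection off a higher-index medium gives a half-wave phase shift.
Ray reflecting at the bottom interface goes from n = 1.96 toward n = 1.81: no phase shift.
Net: one phase inversion between the two reflected rays.
For strong reflection here: 2 n t = (m + ½) λ.
The third-smallest nonzero thickness corresponds to m = 2: t = (m + ½) λ / (2 n) = 2.50 × 608 / (2 × 1.96) = 388 nm.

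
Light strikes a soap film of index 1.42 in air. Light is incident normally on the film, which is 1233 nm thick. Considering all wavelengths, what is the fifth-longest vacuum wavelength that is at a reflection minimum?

700 nm

Top surface (1.0 → 1.42): reflection off a higher-index medium gives a half-wave phase shift.
At the lower boundary (n = 1.42 to n = 1.0) the reflected ray undergoes no phase shift.
The two reflections differ by half a wavelength.
So the condition for destructive reflection is 2 n t = m λ.
λ = 2 n t / m. The fifth-longest wavelength is m = 5: λ = 2 × 1.42 × 1233 / 5.00 = 700 nm.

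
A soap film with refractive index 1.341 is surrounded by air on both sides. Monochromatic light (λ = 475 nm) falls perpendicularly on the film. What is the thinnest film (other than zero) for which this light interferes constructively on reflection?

88.6 nm

At the upper boundary (n = 1.0 to n = 1.341) the reflected ray undergoes a half-wave phase shift.
Ray reflecting at the bottom interface goes from n = 1.341 toward n = 1.0: no phase shift.
The two reflections differ by half a wavelength.
For bright reflection here: 2 n t = (m + ½) λ.
Minimum at m = 0: t = λ / (4 n) = 475 / (4 × 1.341) = 88.6 nm.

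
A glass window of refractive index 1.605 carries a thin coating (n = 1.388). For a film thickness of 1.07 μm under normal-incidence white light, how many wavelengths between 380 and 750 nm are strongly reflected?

4

Ray reflecting at the top interface goes from n = 1.0 toward n = 1.388: a half-wave phase shift.
Ray reflecting at the bottom interface goes from n = 1.388 toward n = 1.605: a half-wave phase shift.
Zero or two π shifts → no net half-wave offset.
With no net inversion, constructive interference in reflection requires 2 n t = m λ.
λ = 2 n t / m = 2970 / m nm.
m=3: 990 nm (IR); m=4: 743 nm (visible); m=5: 594 nm (visible); m=6: 495 nm (visible); m=7: 424 nm (visible); m=8: 371 nm (UV).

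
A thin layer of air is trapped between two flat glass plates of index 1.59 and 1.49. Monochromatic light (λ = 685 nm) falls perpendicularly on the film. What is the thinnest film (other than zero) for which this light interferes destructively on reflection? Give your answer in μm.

Top surface (1.59 → 1.0): reflection off a lower-index medium gives no phase shift.
Ray reflecting at the bottom interface goes from n = 1.0 toward n = 1.49: a half-wave phase shift.
Net: one phase inversion between the two reflected rays.
With one net inversion, destructive interference in reflection requires 2 n t = m λ.
Minimum nonzero at m = 1: t = λ / (2 n) = 685 / (2 × 1.0) = 343 nm.

0.343 μm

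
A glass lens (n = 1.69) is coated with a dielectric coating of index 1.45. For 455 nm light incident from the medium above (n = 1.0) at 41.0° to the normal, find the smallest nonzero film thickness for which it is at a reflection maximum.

At the upper boundary (n = 1.0 to n = 1.45) the reflected ray undergoes a half-wave phase shift.
Ray reflecting at the bottom interface goes from n = 1.45 toward n = 1.69: a half-wave phase shift.
The two reflections carry the same phase change, so no net offset.
With no net inversion, constructive interference in reflection requires 2 n t cos θ_r = m λ.
Snell's law: 1.0 sin 41.0° = 1.45 sin θ_r → sin θ_r = 0.452, cos θ_r = 0.892.
Minimum nonzero at m = 1: t = λ / (2 n cos θ_r) = 455 / (2 × 1.45 × 0.892) = 176 nm.

176 nm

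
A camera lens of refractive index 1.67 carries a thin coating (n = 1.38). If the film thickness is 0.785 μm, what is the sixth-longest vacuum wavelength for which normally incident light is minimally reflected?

Top surface (1.0 → 1.38): reflection off a higher-index medium gives a half-wave phase shift.
At the lower boundary (n = 1.38 to n = 1.67) the reflected ray undergoes a half-wave phase shift.
Net: no relative phase inversion (both shifts match).
For dark reflection here: 2 n t = (m + ½) λ.
λ = 2 n t / (m + ½). The sixth-longest wavelength is m = 5: λ = 2 × 1.38 × 785 / 5.50 = 394 nm.

394 nm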